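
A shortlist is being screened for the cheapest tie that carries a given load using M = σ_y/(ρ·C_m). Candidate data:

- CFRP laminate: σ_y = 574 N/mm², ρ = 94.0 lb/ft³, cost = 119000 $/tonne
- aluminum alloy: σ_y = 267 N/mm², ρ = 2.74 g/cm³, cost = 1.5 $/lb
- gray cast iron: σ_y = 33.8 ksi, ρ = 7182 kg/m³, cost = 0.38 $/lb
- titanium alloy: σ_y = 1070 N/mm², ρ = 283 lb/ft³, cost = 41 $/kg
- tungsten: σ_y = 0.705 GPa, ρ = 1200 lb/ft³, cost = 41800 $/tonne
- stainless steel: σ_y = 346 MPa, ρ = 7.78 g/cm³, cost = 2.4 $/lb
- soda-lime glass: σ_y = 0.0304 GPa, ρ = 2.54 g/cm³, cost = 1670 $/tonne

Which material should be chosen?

In SI units:
  CFRP laminate: σ_y = 574.0 MPa, ρ = 1506 kg/m³, cost = 119.0 $/kg
  aluminum alloy: σ_y = 267.0 MPa, ρ = 2740 kg/m³, cost = 3.307 $/kg
  gray cast iron: σ_y = 233.0 MPa, ρ = 7182 kg/m³, cost = 0.8377 $/kg
  titanium alloy: σ_y = 1070 MPa, ρ = 4533 kg/m³, cost = 41.00 $/kg
  tungsten: σ_y = 705.0 MPa, ρ = 19220 kg/m³, cost = 41.80 $/kg
  stainless steel: σ_y = 346.0 MPa, ρ = 7780 kg/m³, cost = 5.291 $/kg
  soda-lime glass: σ_y = 30.40 MPa, ρ = 2540 kg/m³, cost = 1.670 $/kg
  gray cast iron: M = 38.7 kN·m per $
  aluminum alloy: M = 29.5 kN·m per $
  stainless steel: M = 8.41 kN·m per $
  soda-lime glass: M = 7.17 kN·m per $
  titanium alloy: M = 5.76 kN·m per $
  CFRP laminate: M = 3.20 kN·m per $
  tungsten: M = 0.877 kN·m per $
Gray cast iron ranks first.

gray cast iron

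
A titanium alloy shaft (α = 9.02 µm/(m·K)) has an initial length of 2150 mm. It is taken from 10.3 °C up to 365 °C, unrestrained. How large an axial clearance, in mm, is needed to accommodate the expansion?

6.88 mm

ΔT = 365 − 10.3 = 354.7 K.
ΔL = α·L₀·ΔT = 9.02×10⁻⁶ × 2150 mm × 354.7 K = 6.88 mm.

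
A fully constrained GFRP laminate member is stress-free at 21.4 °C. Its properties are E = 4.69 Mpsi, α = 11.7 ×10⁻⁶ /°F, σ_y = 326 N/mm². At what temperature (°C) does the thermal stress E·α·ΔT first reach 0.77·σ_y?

390 °C

E = 4.69 Mpsi = 32.34 GPa.
α = 11.7×10⁻⁶/°F × 9/5 = 21.1×10⁻⁶/K.
σ_y = 326 N/mm² = 326.0 MPa.
E·α·ΔT = 251.0 MPa ⇒ ΔT = 251.0 / (32.34×10³ × 21.1×10⁻⁶) = 368.6 K.
T = 21.4 + 368.6 = 390.0 °C.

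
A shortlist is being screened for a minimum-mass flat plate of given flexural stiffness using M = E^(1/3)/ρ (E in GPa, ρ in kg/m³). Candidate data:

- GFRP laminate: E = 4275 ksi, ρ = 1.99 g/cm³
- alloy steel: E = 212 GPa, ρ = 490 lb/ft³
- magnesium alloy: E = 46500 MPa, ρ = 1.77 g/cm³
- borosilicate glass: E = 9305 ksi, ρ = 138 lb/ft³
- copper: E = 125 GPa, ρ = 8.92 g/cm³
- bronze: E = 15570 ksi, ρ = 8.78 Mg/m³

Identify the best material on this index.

Normalizing units and computing the index:
  GFRP laminate: E = 29.48 GPa, ρ = 1990 kg/m³
  alloy steel: E = 212.0 GPa, ρ = 7849 kg/m³
  magnesium alloy: E = 46.50 GPa, ρ = 1770 kg/m³
  borosilicate glass: E = 64.16 GPa, ρ = 2211 kg/m³
  copper: E = 125.0 GPa, ρ = 8920 kg/m³
  bronze: E = 107.4 GPa, ρ = 8780 kg/m³
  magnesium alloy: M = 2.03×10⁻³
  borosilicate glass: M = 1.81×10⁻³
  GFRP laminate: M = 1.55×10⁻³
  alloy steel: M = 0.760×10⁻³
  copper: M = 0.561×10⁻³
  bronze: M = 0.541×10⁻³
The maximum is for magnesium alloy.

magnesium alloy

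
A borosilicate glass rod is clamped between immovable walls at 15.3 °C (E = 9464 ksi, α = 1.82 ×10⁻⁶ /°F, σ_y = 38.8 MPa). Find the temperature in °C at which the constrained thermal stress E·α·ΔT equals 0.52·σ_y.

110 °C

E = 9464 ksi = 65.25 GPa.
α = 1.82×10⁻⁶/°F × 9/5 = 3.28×10⁻⁶/K.
E·α·ΔT = 20.18 MPa ⇒ ΔT = 20.18 / (65.25×10³ × 3.28×10⁻⁶) = 94.38 K.
T = 15.3 + 94.38 = 109.7 °C.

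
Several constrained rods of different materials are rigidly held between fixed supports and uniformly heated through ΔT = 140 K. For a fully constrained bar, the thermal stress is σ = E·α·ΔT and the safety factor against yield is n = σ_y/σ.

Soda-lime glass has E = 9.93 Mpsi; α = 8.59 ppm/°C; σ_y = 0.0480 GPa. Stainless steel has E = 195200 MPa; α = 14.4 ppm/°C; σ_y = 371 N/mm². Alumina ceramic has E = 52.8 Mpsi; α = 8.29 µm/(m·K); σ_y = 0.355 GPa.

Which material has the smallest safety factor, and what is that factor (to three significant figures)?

In consistent units (E in GPa, α in ×10⁻⁶/K, σ_y in MPa):
  soda-lime glass: E = 68.46, α = 8.59, σ_y = 48.00 → σ = 82.3 MPa, n = 0.583
  stainless steel: E = 195.2, α = 14.4, σ_y = 371.0 → σ = 394 MPa, n = 0.943
  alumina ceramic: E = 364.0, α = 8.29, σ_y = 355.0 → σ = 423 MPa, n = 0.840
Smallest n: soda-lime glass with n = 0.583.

soda-lime glass, n = 0.583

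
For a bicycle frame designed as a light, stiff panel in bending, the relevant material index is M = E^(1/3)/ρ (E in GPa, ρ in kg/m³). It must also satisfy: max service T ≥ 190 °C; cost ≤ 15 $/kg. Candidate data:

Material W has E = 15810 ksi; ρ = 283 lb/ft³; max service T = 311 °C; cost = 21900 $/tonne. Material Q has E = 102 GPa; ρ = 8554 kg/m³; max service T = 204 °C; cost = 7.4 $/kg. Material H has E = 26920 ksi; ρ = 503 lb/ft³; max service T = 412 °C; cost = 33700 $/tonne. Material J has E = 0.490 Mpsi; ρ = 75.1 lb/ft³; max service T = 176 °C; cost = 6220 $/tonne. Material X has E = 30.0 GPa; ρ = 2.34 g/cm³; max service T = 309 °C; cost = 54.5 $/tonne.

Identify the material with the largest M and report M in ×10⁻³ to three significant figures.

material X, M = 1.33×10⁻³

Screen on constraints: max service T ≥ 190 °C; cost ≤ 15 $/kg. Survivors: material Q, material X.
After converting to SI:
  material Q: E = 102.0 GPa, ρ = 8554 kg/m³
  material X: E = 30.00 GPa, ρ = 2340 kg/m³
  material X: M = 1.33×10⁻³
  material Q: M = 0.546×10⁻³
Material X ranks first.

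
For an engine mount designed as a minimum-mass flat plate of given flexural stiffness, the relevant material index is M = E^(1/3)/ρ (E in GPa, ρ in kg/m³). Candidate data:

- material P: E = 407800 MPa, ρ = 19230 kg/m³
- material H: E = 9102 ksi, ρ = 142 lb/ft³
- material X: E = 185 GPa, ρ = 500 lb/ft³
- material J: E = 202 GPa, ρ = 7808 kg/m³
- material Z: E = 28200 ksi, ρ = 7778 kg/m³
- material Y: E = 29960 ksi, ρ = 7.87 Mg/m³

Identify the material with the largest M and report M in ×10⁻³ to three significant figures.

material H, M = 1.75×10⁻³

Convert each candidate to consistent units, then evaluate M:
  material P: E = 407.8 GPa, ρ = 19230 kg/m³
  material H: E = 62.76 GPa, ρ = 2275 kg/m³
  material X: E = 185.0 GPa, ρ = 8009 kg/m³
  material J: E = 202.0 GPa, ρ = 7808 kg/m³
  material Z: E = 194.4 GPa, ρ = 7778 kg/m³
  material Y: E = 206.6 GPa, ρ = 7870 kg/m³
  material H: M = 1.75×10⁻³
  material J: M = 0.751×10⁻³
  material Y: M = 0.751×10⁻³
  material Z: M = 0.745×10⁻³
  material X: M = 0.711×10⁻³
  material P: M = 0.386×10⁻³
The maximum is for material H.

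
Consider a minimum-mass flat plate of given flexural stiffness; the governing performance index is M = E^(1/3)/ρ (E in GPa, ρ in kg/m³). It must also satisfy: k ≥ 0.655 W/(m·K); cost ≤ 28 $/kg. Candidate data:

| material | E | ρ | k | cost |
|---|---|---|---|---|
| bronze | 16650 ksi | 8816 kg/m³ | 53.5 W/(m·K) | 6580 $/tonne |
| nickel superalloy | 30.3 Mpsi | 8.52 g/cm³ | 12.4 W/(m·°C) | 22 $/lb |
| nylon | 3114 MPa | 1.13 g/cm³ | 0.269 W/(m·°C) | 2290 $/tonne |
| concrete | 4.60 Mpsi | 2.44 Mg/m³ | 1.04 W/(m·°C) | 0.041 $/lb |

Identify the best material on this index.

Screen on constraints: k ≥ 0.655 W/(m·K); cost ≤ 28 $/kg. Survivors: bronze, concrete.
Putting every candidate on a common basis:
  bronze: E = 114.8 GPa, ρ = 8816 kg/m³
  concrete: E = 31.72 GPa, ρ = 2440 kg/m³
  concrete: M = 1.30×10⁻³
  bronze: M = 0.551×10⁻³
Highest index: concrete.

concrete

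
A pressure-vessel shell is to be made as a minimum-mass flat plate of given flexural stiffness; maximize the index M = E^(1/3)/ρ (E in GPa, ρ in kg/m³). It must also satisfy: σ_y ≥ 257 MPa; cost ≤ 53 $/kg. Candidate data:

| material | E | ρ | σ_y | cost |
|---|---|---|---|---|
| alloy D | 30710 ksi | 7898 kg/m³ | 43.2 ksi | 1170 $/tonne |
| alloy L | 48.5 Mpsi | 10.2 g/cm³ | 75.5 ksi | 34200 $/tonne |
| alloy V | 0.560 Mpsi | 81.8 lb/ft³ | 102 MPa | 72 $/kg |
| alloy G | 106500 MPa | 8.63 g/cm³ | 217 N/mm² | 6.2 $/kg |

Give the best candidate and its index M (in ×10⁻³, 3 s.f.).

alloy D, M = 0.755×10⁻³

Screen on constraints: σ_y ≥ 257 MPa; cost ≤ 53 $/kg. Survivors: alloy D, alloy L.
In SI units:
  alloy D: E = 211.7 GPa, ρ = 7898 kg/m³
  alloy L: E = 334.4 GPa, ρ = 10200 kg/m³
  alloy D: M = 0.755×10⁻³
  alloy L: M = 0.680×10⁻³
Alloy D ranks first.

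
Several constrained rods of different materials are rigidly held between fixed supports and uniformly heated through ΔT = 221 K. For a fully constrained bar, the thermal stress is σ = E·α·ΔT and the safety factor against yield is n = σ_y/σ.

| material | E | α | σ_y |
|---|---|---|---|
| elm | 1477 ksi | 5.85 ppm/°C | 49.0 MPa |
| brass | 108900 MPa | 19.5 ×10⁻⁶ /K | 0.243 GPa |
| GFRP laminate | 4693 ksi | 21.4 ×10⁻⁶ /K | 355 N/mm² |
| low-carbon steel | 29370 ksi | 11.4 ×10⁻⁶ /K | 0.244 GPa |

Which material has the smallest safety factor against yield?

In consistent units (E in GPa, α in ×10⁻⁶/K, σ_y in MPa):
  elm: E = 10.18, α = 5.85, σ_y = 49.00 → σ = 13.2 MPa, n = 3.72
  brass: E = 108.9, α = 19.5, σ_y = 243.0 → σ = 469 MPa, n = 0.518
  GFRP laminate: E = 32.36, α = 21.4, σ_y = 355.0 → σ = 153 MPa, n = 2.32
  low-carbon steel: E = 202.5, α = 11.4, σ_y = 244.0 → σ = 510 MPa, n = 0.478
The minimum is low-carbon steel at n = 0.478.

low-carbon steel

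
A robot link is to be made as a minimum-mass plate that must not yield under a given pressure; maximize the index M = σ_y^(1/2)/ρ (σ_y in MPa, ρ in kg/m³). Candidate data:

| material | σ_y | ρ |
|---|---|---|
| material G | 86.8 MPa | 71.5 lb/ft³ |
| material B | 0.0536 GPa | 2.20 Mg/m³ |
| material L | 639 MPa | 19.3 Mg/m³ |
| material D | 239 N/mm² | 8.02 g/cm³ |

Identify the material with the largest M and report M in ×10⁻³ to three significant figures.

Convert each candidate to consistent units, then evaluate M:
  material G: σ_y = 86.80 MPa, ρ = 1145 kg/m³
  material B: σ_y = 53.60 MPa, ρ = 2200 kg/m³
  material L: σ_y = 639.0 MPa, ρ = 19300 kg/m³
  material D: σ_y = 239.0 MPa, ρ = 8020 kg/m³
  material G: M = 8.13×10⁻³
  material B: M = 3.33×10⁻³
  material D: M = 1.93×10⁻³
  material L: M = 1.31×10⁻³
Highest index: material G.

material G, M = 8.13×10⁻³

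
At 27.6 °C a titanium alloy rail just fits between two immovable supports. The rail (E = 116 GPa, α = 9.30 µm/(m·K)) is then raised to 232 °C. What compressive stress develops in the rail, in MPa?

221 MPa

ΔT = 204.4 K. Constrained thermal stress σ = E·α·ΔT = 116.0×10³ MPa × 9.30×10⁻⁶ × 204.4 = 221 MPa (compressive).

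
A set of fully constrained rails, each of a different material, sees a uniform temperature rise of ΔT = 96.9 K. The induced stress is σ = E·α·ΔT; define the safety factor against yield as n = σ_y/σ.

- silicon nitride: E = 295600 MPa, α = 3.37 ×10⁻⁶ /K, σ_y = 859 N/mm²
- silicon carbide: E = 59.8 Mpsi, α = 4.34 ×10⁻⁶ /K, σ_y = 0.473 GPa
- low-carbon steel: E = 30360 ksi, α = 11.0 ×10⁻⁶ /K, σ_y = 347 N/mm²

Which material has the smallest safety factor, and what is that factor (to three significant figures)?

low-carbon steel, n = 1.56

In consistent units (E in GPa, α in ×10⁻⁶/K, σ_y in MPa):
  silicon nitride: E = 295.6, α = 3.37, σ_y = 859.0 → σ = 96.5 MPa, n = 8.90
  silicon carbide: E = 412.3, α = 4.34, σ_y = 473.0 → σ = 173 MPa, n = 2.73
  low-carbon steel: E = 209.3, α = 11.0, σ_y = 347.0 → σ = 223 MPa, n = 1.56
The minimum is low-carbon steel at n = 1.56.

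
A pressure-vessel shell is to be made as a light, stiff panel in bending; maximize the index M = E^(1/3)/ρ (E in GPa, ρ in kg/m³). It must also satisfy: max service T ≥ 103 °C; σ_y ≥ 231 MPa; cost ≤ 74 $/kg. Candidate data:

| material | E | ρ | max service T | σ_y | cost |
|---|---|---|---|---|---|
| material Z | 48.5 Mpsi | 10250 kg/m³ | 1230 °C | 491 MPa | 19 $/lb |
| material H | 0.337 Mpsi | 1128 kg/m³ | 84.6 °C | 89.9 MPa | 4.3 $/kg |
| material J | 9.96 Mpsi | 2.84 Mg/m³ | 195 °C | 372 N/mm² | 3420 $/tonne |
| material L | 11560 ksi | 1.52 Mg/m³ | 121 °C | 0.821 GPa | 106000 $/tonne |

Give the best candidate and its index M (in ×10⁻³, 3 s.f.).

Screen on constraints: max service T ≥ 103 °C; σ_y ≥ 231 MPa; cost ≤ 74 $/kg. Survivors: material Z, material J.
After converting to SI:
  material Z: E = 334.4 GPa, ρ = 10250 kg/m³
  material J: E = 68.67 GPa, ρ = 2840 kg/m³
  material J: M = 1.44×10⁻³
  material Z: M = 0.677×10⁻³
Material J ranks first.

material J, M = 1.44×10⁻³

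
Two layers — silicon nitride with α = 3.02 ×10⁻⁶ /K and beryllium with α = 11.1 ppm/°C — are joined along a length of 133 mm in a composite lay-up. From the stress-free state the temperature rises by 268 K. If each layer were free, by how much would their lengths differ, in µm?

288 µm

Δα = |3.02 − 11.1|×10⁻⁶/K = 8.08×10⁻⁶/K.
ΔL_mismatch = Δα·L·ΔT = 8.08×10⁻⁶ × 133.0 mm × 268.0 K = 288 µm.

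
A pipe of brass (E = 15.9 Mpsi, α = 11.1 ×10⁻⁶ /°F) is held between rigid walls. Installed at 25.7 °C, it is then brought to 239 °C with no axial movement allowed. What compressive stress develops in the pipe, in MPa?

E = 15.9 Mpsi = 109.6 GPa.
α = 11.1×10⁻⁶/°F × 9/5 = 20.0×10⁻⁶/K.
ΔT = 213.3 K. Constrained thermal stress σ = E·α·ΔT = 109.6×10³ MPa × 20.0×10⁻⁶ × 213.3 = 467 MPa (compressive).

467 MPa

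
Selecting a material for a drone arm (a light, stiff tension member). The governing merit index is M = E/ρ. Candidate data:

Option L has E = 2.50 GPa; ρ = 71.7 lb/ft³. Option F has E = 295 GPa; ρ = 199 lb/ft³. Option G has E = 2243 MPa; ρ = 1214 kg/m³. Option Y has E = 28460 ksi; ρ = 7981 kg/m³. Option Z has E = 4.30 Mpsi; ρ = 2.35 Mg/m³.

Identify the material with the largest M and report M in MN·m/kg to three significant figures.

option F, M = 92.5 MN·m/kg

Putting every candidate on a common basis:
  option L: E = 2.500 GPa, ρ = 1149 kg/m³
  option F: E = 295.0 GPa, ρ = 3188 kg/m³
  option G: E = 2.243 GPa, ρ = 1214 kg/m³
  option Y: E = 196.2 GPa, ρ = 7981 kg/m³
  option Z: E = 29.65 GPa, ρ = 2350 kg/m³
  option F: M = 92.5 MN·m/kg
  option Y: M = 24.6 MN·m/kg
  option Z: M = 12.6 MN·m/kg
  option L: M = 2.18 MN·m/kg
  option G: M = 1.85 MN·m/kg
Highest index: option F.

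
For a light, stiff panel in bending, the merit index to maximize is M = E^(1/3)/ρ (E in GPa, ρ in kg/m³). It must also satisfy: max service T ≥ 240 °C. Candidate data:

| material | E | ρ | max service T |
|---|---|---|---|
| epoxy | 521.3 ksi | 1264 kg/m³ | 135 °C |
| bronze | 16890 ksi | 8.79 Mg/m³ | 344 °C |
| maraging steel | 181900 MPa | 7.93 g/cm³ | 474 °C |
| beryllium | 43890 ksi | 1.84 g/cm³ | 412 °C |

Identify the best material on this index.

Screen on constraints: max service T ≥ 240 °C. Survivors: bronze, maraging steel, beryllium.
In SI units:
  bronze: E = 116.5 GPa, ρ = 8790 kg/m³
  maraging steel: E = 181.9 GPa, ρ = 7930 kg/m³
  beryllium: E = 302.6 GPa, ρ = 1840 kg/m³
  beryllium: M = 3.65×10⁻³
  maraging steel: M = 0.715×10⁻³
  bronze: M = 0.556×10⁻³
Beryllium ranks first.

beryllium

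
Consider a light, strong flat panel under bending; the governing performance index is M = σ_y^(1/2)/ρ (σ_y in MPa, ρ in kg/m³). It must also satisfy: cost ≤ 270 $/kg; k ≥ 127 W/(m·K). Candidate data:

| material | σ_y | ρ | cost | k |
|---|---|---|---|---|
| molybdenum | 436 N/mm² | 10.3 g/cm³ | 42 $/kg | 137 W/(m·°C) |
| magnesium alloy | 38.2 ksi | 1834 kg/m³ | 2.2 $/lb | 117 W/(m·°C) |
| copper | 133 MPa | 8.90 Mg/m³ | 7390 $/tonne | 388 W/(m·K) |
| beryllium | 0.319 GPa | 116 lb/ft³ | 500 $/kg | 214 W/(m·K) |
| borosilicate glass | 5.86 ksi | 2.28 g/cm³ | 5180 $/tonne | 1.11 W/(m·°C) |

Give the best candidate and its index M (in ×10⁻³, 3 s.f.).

Screen on constraints: cost ≤ 270 $/kg; k ≥ 127 W/(m·K). Survivors: molybdenum, copper.
After converting to SI:
  molybdenum: σ_y = 436.0 MPa, ρ = 10300 kg/m³
  copper: σ_y = 133.0 MPa, ρ = 8900 kg/m³
  molybdenum: M = 2.03×10⁻³
  copper: M = 1.30×10⁻³
Molybdenum ranks first.

molybdenum, M = 2.03×10⁻³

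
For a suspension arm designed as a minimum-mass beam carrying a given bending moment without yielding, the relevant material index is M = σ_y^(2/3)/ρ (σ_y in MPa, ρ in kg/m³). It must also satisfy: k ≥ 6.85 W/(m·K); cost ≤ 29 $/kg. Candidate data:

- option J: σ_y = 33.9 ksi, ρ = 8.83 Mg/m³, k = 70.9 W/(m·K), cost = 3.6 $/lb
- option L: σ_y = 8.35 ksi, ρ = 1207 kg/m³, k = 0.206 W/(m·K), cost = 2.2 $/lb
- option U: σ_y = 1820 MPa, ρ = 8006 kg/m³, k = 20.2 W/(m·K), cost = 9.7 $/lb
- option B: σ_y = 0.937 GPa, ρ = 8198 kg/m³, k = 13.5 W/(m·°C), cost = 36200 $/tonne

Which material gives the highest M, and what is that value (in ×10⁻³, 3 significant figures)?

Screen on constraints: k ≥ 6.85 W/(m·K); cost ≤ 29 $/kg. Survivors: option J, option U.
Normalizing units and computing the index:
  option J: σ_y = 233.7 MPa, ρ = 8830 kg/m³
  option U: σ_y = 1820 MPa, ρ = 8006 kg/m³
  option U: M = 18.6×10⁻³
  option J: M = 4.30×10⁻³
Highest index: option U.

option U, M = 18.6×10⁻³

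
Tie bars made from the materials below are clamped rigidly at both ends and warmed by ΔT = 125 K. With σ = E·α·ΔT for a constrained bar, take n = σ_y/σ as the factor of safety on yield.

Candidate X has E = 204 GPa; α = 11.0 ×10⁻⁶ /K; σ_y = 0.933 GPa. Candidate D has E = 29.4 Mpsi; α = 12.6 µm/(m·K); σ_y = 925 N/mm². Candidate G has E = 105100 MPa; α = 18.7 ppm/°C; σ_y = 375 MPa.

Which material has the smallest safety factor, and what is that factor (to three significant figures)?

With everything in SI (GPa, ×10⁻⁶/K, MPa):
  candidate X: E = 204.0, α = 11.0, σ_y = 933.0 → σ = 280 MPa, n = 3.33
  candidate D: E = 202.7, α = 12.6, σ_y = 925.0 → σ = 319 MPa, n = 2.90
  candidate G: E = 105.1, α = 18.7, σ_y = 375.0 → σ = 246 MPa, n = 1.53
Candidate G has the lowest safety factor, n = 1.53.

candidate G, n = 1.53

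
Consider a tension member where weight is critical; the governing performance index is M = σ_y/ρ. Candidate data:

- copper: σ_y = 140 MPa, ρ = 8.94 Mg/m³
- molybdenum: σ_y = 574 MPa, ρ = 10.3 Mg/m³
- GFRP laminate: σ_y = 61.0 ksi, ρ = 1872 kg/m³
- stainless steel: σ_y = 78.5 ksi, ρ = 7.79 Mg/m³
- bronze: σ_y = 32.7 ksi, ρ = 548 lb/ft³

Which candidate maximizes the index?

Convert each candidate to consistent units, then evaluate M:
  copper: σ_y = 140.0 MPa, ρ = 8940 kg/m³
  molybdenum: σ_y = 574.0 MPa, ρ = 10300 kg/m³
  GFRP laminate: σ_y = 420.6 MPa, ρ = 1872 kg/m³
  stainless steel: σ_y = 541.2 MPa, ρ = 7790 kg/m³
  bronze: σ_y = 225.5 MPa, ρ = 8778 kg/m³
  GFRP laminate: M = 225 kN·m/kg
  stainless steel: M = 69.5 kN·m/kg
  molybdenum: M = 55.7 kN·m/kg
  bronze: M = 25.7 kN·m/kg
  copper: M = 15.7 kN·m/kg
GFRP laminate has the largest M.

GFRP laminate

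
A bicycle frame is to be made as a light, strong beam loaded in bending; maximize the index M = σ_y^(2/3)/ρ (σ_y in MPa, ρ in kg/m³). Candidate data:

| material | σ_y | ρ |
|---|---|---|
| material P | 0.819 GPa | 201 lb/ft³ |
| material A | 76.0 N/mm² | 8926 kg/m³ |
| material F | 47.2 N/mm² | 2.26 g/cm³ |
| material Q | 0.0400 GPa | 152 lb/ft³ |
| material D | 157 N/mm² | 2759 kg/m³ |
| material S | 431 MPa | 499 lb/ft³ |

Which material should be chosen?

Normalizing units and computing the index:
  material P: σ_y = 819.0 MPa, ρ = 3220 kg/m³
  material A: σ_y = 76.00 MPa, ρ = 8926 kg/m³
  material F: σ_y = 47.20 MPa, ρ = 2260 kg/m³
  material Q: σ_y = 40.00 MPa, ρ = 2435 kg/m³
  material D: σ_y = 157.0 MPa, ρ = 2759 kg/m³
  material S: σ_y = 431.0 MPa, ρ = 7993 kg/m³
  material P: M = 27.2×10⁻³
  material D: M = 10.5×10⁻³
  material S: M = 7.14×10⁻³
  material F: M = 5.78×10⁻³
  material Q: M = 4.80×10⁻³
  material A: M = 2.01×10⁻³
Highest index: material P.

material P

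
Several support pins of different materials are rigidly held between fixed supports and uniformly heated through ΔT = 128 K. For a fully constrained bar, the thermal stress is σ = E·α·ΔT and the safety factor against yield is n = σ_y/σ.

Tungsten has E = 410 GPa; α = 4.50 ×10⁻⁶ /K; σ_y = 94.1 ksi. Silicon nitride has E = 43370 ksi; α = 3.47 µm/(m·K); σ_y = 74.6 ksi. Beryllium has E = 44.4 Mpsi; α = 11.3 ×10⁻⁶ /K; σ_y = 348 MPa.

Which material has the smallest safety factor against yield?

beryllium

Converting E to GPa, α to ×10⁻⁶/K, σ_y to MPa, then σ and n for each:
  tungsten: E = 410.0, α = 4.50, σ_y = 648.8 → σ = 236 MPa, n = 2.75
  silicon nitride: E = 299.0, α = 3.47, σ_y = 514.3 → σ = 133 MPa, n = 3.87
  beryllium: E = 306.1, α = 11.3, σ_y = 348.0 → σ = 443 MPa, n = 0.786
The minimum is beryllium at n = 0.786.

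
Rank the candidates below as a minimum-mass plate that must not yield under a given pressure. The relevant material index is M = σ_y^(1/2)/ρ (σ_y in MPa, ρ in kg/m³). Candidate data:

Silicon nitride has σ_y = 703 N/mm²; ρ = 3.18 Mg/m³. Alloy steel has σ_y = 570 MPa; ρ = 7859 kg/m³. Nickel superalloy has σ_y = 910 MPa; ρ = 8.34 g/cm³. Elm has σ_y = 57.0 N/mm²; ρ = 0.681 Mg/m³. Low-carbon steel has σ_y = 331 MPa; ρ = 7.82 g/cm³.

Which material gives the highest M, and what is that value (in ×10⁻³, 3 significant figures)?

elm, M = 11.1×10⁻³

In SI units:
  silicon nitride: σ_y = 703.0 MPa, ρ = 3180 kg/m³
  alloy steel: σ_y = 570.0 MPa, ρ = 7859 kg/m³
  nickel superalloy: σ_y = 910.0 MPa, ρ = 8340 kg/m³
  elm: σ_y = 57.00 MPa, ρ = 681.0 kg/m³
  low-carbon steel: σ_y = 331.0 MPa, ρ = 7820 kg/m³
  elm: M = 11.1×10⁻³
  silicon nitride: M = 8.34×10⁻³
  nickel superalloy: M = 3.62×10⁻³
  alloy steel: M = 3.04×10⁻³
  low-carbon steel: M = 2.33×10⁻³
Highest index: elm.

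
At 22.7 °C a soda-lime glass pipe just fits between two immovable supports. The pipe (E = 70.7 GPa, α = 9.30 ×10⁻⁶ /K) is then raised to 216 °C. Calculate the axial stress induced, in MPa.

ΔT = 193.3 K. Constrained thermal stress σ = E·α·ΔT = 70.70×10³ MPa × 9.30×10⁻⁶ × 193.3 = 127 MPa (compressive).

127 MPa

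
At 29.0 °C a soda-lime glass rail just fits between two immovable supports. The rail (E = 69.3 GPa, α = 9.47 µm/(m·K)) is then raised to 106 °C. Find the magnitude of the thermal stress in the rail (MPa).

ΔT = 77.00 K. Constrained thermal stress σ = E·α·ΔT = 69.30×10³ MPa × 9.47×10⁻⁶ × 77.00 = 50.5 MPa (compressive).

50.5 MPa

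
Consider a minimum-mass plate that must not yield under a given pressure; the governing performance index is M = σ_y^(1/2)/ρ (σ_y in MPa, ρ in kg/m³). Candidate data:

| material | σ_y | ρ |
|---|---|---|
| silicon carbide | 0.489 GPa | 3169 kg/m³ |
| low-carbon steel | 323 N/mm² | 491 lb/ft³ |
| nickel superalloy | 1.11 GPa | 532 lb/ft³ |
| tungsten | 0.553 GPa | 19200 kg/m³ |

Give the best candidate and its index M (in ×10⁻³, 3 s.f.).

silicon carbide, M = 6.98×10⁻³

After converting to SI:
  silicon carbide: σ_y = 489.0 MPa, ρ = 3169 kg/m³
  low-carbon steel: σ_y = 323.0 MPa, ρ = 7865 kg/m³
  nickel superalloy: σ_y = 1110 MPa, ρ = 8522 kg/m³
  tungsten: σ_y = 553.0 MPa, ρ = 19200 kg/m³
  silicon carbide: M = 6.98×10⁻³
  nickel superalloy: M = 3.91×10⁻³
  low-carbon steel: M = 2.29×10⁻³
  tungsten: M = 1.22×10⁻³
Silicon carbide ranks first.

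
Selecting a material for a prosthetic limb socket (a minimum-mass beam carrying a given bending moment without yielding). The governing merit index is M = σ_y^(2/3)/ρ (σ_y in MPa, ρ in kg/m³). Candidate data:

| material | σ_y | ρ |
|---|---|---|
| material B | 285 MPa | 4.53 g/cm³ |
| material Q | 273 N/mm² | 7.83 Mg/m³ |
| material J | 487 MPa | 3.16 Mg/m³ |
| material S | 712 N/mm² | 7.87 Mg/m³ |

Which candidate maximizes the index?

Normalizing units and computing the index:
  material B: σ_y = 285.0 MPa, ρ = 4530 kg/m³
  material Q: σ_y = 273.0 MPa, ρ = 7830 kg/m³
  material J: σ_y = 487.0 MPa, ρ = 3160 kg/m³
  material S: σ_y = 712.0 MPa, ρ = 7870 kg/m³
  material J: M = 19.6×10⁻³
  material S: M = 10.1×10⁻³
  material B: M = 9.56×10⁻³
  material Q: M = 5.37×10⁻³
The maximum is for material J.

material J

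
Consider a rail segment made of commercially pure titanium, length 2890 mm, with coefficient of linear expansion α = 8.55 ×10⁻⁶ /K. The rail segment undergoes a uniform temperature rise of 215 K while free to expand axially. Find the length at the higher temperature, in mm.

ΔL = α·L₀·ΔT = 8.55×10⁻⁶ × 2890 mm × 215.0 K = 5.31 mm.
L = L₀ + ΔL = 2890 + 5.31 = 2895.3 mm.

2895.3 mm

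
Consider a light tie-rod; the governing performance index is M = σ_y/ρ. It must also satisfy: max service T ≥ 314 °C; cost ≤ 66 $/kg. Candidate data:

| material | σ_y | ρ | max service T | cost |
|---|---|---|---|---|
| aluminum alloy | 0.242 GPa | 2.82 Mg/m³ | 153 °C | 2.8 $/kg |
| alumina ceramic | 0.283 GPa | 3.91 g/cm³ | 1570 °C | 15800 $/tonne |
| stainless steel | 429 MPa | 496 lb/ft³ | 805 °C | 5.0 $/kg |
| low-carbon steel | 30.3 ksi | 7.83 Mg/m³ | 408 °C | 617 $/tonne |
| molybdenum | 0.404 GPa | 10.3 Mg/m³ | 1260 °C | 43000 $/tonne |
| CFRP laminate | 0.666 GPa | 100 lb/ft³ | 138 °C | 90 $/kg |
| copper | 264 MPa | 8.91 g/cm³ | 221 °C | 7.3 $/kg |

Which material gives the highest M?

alumina ceramic

Screen on constraints: max service T ≥ 314 °C; cost ≤ 66 $/kg. Survivors: alumina ceramic, stainless steel, low-carbon steel, molybdenum.
After converting to SI:
  alumina ceramic: σ_y = 283.0 MPa, ρ = 3910 kg/m³
  stainless steel: σ_y = 429.0 MPa, ρ = 7945 kg/m³
  low-carbon steel: σ_y = 208.9 MPa, ρ = 7830 kg/m³
  molybdenum: σ_y = 404.0 MPa, ρ = 10300 kg/m³
  alumina ceramic: M = 72.4 kN·m/kg
  stainless steel: M = 54.0 kN·m/kg
  molybdenum: M = 39.2 kN·m/kg
  low-carbon steel: M = 26.7 kN·m/kg
The maximum is for alumina ceramic.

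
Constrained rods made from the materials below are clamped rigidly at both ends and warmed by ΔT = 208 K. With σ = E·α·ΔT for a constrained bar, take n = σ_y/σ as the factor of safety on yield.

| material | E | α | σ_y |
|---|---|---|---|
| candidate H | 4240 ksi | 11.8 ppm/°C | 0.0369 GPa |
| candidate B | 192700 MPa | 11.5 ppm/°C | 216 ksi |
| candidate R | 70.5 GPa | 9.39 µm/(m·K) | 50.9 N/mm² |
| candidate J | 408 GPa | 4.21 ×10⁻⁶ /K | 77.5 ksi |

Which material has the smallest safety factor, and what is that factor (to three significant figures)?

candidate R, n = 0.370

With everything in SI (GPa, ×10⁻⁶/K, MPa):
  candidate H: E = 29.23, α = 11.8, σ_y = 36.90 → σ = 71.8 MPa, n = 0.514
  candidate B: E = 192.7, α = 11.5, σ_y = 1489 → σ = 461 MPa, n = 3.23
  candidate R: E = 70.50, α = 9.39, σ_y = 50.90 → σ = 138 MPa, n = 0.370
  candidate J: E = 408.0, α = 4.21, σ_y = 534.3 → σ = 357 MPa, n = 1.50
Candidate R has the lowest safety factor, n = 0.370.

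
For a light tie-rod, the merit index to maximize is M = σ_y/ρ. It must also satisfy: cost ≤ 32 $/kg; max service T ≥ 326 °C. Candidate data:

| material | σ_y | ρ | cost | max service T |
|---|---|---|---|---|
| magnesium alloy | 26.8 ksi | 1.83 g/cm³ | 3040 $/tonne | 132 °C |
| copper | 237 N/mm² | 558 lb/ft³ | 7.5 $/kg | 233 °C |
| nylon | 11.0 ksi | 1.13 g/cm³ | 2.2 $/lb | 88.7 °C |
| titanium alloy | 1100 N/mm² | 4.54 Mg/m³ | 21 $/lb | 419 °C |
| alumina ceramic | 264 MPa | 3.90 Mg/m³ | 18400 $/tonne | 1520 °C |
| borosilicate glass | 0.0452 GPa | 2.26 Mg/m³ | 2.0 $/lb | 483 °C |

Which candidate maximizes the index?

alumina ceramic

Screen on constraints: cost ≤ 32 $/kg; max service T ≥ 326 °C. Survivors: alumina ceramic, borosilicate glass.
Normalizing units and computing the index:
  alumina ceramic: σ_y = 264.0 MPa, ρ = 3900 kg/m³
  borosilicate glass: σ_y = 45.20 MPa, ρ = 2260 kg/m³
  alumina ceramic: M = 67.7 kN·m/kg
  borosilicate glass: M = 20.0 kN·m/kg
The maximum is for alumina ceramic.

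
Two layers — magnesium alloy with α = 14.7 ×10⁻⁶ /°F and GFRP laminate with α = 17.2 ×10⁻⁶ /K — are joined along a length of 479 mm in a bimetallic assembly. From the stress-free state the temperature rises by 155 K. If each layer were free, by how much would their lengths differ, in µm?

688 µm

magnesium alloy: α = 14.7×10⁻⁶/°F × 9/5 = 26.5×10⁻⁶/K.
Δα = |26.5 − 17.2|×10⁻⁶/K = 9.26×10⁻⁶/K.
ΔL_mismatch = Δα·L·ΔT = 9.26×10⁻⁶ × 479.0 mm × 155.0 K = 688 µm.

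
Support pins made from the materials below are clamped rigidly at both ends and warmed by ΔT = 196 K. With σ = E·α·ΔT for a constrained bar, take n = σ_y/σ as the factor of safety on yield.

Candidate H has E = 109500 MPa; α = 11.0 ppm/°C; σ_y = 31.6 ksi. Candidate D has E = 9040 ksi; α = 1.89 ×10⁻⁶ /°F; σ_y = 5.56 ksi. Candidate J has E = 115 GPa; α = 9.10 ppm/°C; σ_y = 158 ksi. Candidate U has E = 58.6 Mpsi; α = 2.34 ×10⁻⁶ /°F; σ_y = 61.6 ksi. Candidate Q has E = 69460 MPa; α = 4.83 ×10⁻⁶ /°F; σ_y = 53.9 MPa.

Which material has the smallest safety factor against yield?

candidate Q

In consistent units (E in GPa, α in ×10⁻⁶/K, σ_y in MPa):
  candidate H: E = 109.5, α = 11.0, σ_y = 217.9 → σ = 236 MPa, n = 0.923
  candidate D: E = 62.33, α = 3.40, σ_y = 38.33 → σ = 41.6 MPa, n = 0.922
  candidate J: E = 115.0, α = 9.10, σ_y = 1089 → σ = 205 MPa, n = 5.31
  candidate U: E = 404.0, α = 4.21, σ_y = 424.7 → σ = 334 MPa, n = 1.27
  candidate Q: E = 69.46, α = 8.69, σ_y = 53.90 → σ = 118 MPa, n = 0.455
Candidate Q has the lowest safety factor, n = 0.455.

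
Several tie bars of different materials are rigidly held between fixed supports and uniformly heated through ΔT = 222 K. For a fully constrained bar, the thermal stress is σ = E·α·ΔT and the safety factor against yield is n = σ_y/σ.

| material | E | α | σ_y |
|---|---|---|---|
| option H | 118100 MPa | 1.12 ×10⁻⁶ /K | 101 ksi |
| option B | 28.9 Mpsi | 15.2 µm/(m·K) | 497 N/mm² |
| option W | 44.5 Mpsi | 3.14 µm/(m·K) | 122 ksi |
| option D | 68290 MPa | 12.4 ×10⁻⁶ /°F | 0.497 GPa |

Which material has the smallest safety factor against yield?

With everything in SI (GPa, ×10⁻⁶/K, MPa):
  option H: E = 118.1, α = 1.12, σ_y = 696.4 → σ = 29.4 MPa, n = 23.7
  option B: E = 199.3, α = 15.2, σ_y = 497.0 → σ = 672 MPa, n = 0.739
  option W: E = 306.8, α = 3.14, σ_y = 841.2 → σ = 214 MPa, n = 3.93
  option D: E = 68.29, α = 22.3, σ_y = 497.0 → σ = 338 MPa, n = 1.47
The minimum is option B at n = 0.739.

option B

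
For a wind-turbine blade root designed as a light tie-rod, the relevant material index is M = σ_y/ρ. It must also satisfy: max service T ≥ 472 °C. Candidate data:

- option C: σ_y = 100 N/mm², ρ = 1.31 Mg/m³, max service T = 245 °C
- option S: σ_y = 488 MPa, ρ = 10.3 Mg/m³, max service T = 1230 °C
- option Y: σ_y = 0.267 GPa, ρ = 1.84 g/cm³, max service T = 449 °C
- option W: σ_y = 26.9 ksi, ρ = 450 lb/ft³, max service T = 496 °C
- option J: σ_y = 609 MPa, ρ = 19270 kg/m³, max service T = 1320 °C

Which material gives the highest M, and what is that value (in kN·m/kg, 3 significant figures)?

Screen on constraints: max service T ≥ 472 °C. Survivors: option S, option W, option J.
Convert each candidate to consistent units, then evaluate M:
  option S: σ_y = 488.0 MPa, ρ = 10300 kg/m³
  option W: σ_y = 185.5 MPa, ρ = 7208 kg/m³
  option J: σ_y = 609.0 MPa, ρ = 19270 kg/m³
  option S: M = 47.4 kN·m/kg
  option J: M = 31.6 kN·m/kg
  option W: M = 25.7 kN·m/kg
Option S ranks first.

option S, M = 47.4 kN·m/kg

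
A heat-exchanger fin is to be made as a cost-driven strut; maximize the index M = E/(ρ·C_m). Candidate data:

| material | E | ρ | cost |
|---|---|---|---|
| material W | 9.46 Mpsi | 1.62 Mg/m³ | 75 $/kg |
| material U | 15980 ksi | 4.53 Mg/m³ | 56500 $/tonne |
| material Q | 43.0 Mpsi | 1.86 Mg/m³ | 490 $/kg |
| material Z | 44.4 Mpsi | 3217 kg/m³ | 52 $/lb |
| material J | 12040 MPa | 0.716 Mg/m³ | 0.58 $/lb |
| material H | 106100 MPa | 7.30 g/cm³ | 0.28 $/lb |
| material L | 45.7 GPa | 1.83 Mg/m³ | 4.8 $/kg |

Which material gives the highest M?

material H

Normalizing units and computing the index:
  material W: E = 65.22 GPa, ρ = 1620 kg/m³, cost = 75.00 $/kg
  material U: E = 110.2 GPa, ρ = 4530 kg/m³, cost = 56.50 $/kg
  material Q: E = 296.5 GPa, ρ = 1860 kg/m³, cost = 490.0 $/kg
  material Z: E = 306.1 GPa, ρ = 3217 kg/m³, cost = 114.6 $/kg
  material J: E = 12.04 GPa, ρ = 716.0 kg/m³, cost = 1.279 $/kg
  material H: E = 106.1 GPa, ρ = 7300 kg/m³, cost = 0.6173 $/kg
  material L: E = 45.70 GPa, ρ = 1830 kg/m³, cost = 4.800 $/kg
  material H: M = 23.5 MN·m per $
  material J: M = 13.2 MN·m per $
  material L: M = 5.20 MN·m per $
  material Z: M = 0.830 MN·m per $
  material W: M = 0.537 MN·m per $
  material U: M = 0.430 MN·m per $
  material Q: M = 0.325 MN·m per $
Material H has the largest M.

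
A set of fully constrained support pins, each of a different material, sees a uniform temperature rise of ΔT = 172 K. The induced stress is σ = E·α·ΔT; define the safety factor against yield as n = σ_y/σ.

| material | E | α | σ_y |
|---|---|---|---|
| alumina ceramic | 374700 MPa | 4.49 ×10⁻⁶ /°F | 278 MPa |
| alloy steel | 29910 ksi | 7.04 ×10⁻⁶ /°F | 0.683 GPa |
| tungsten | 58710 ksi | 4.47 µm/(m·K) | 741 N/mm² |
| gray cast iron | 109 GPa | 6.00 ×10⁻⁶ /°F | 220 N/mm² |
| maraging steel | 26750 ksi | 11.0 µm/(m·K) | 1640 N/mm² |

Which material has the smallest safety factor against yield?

alumina ceramic

With everything in SI (GPa, ×10⁻⁶/K, MPa):
  alumina ceramic: E = 374.7, α = 8.08, σ_y = 278.0 → σ = 521 MPa, n = 0.534
  alloy steel: E = 206.2, α = 12.7, σ_y = 683.0 → σ = 449 MPa, n = 1.52
  tungsten: E = 404.8, α = 4.47, σ_y = 741.0 → σ = 311 MPa, n = 2.38
  gray cast iron: E = 109.0, α = 10.8, σ_y = 220.0 → σ = 202 MPa, n = 1.09
  maraging steel: E = 184.4, α = 11.0, σ_y = 1640 → σ = 349 MPa, n = 4.70
Smallest n: alumina ceramic with n = 0.534.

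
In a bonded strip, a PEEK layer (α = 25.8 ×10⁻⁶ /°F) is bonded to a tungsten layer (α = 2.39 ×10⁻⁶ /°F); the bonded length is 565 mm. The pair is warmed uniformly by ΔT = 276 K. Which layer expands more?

PEEK: α = 25.8×10⁻⁶/°F × 9/5 = 46.4×10⁻⁶/K.
tungsten: α = 2.39×10⁻⁶/°F × 9/5 = 4.30×10⁻⁶/K.
α(PEEK) = 46.4×10⁻⁶/K vs α(tungsten) = 4.30×10⁻⁶/K.
Higher α expands more for the same ΔT: PEEK.

PEEK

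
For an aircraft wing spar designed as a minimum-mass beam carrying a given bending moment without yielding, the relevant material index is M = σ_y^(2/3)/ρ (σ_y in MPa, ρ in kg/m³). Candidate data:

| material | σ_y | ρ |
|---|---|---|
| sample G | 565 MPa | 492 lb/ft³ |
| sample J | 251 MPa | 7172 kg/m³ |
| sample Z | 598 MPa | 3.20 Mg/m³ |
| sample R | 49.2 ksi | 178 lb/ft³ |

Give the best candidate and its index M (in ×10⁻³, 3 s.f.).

Normalizing units and computing the index:
  sample G: σ_y = 565.0 MPa, ρ = 7881 kg/m³
  sample J: σ_y = 251.0 MPa, ρ = 7172 kg/m³
  sample Z: σ_y = 598.0 MPa, ρ = 3200 kg/m³
  sample R: σ_y = 339.2 MPa, ρ = 2851 kg/m³
  sample Z: M = 22.2×10⁻³
  sample R: M = 17.1×10⁻³
  sample G: M = 8.67×10⁻³
  sample J: M = 5.55×10⁻³
Sample Z ranks first.

sample Z, M = 22.2×10⁻³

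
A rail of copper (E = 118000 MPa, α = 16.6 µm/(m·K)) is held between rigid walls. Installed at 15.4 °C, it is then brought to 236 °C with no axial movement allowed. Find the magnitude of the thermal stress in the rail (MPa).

432 MPa

E = 118000 MPa = 118.0 GPa.
ΔT = 220.6 K. Constrained thermal stress σ = E·α·ΔT = 118.0×10³ MPa × 16.6×10⁻⁶ × 220.6 = 432 MPa (compressive).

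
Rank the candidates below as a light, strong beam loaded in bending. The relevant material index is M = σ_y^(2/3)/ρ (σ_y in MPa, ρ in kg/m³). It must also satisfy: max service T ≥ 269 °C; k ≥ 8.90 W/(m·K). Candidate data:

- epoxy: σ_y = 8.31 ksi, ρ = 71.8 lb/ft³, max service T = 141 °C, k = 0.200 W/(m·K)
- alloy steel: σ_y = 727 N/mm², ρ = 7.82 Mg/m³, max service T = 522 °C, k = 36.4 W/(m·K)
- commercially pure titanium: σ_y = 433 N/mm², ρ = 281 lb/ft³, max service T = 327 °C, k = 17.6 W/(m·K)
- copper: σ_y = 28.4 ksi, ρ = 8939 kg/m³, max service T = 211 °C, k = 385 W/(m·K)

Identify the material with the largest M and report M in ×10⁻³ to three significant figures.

commercially pure titanium, M = 12.7×10⁻³

Screen on constraints: max service T ≥ 269 °C; k ≥ 8.90 W/(m·K). Survivors: alloy steel, commercially pure titanium.
Putting every candidate on a common basis:
  alloy steel: σ_y = 727.0 MPa, ρ = 7820 kg/m³
  commercially pure titanium: σ_y = 433.0 MPa, ρ = 4501 kg/m³
  commercially pure titanium: M = 12.7×10⁻³
  alloy steel: M = 10.3×10⁻³
Highest index: commercially pure titanium.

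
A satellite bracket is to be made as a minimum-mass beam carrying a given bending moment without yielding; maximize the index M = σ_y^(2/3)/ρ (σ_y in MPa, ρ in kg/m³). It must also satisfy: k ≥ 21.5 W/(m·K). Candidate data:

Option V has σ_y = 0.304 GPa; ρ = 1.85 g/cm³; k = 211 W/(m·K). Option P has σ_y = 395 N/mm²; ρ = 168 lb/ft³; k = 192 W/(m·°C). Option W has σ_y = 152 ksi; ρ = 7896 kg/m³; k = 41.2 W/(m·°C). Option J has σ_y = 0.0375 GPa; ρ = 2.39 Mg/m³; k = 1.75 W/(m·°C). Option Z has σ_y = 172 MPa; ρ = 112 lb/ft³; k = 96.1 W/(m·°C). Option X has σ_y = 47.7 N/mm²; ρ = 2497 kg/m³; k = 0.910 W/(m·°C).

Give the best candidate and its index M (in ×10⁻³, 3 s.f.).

option V, M = 24.4×10⁻³

Screen on constraints: k ≥ 21.5 W/(m·K). Survivors: option V, option P, option W, option Z.
After converting to SI:
  option V: σ_y = 304.0 MPa, ρ = 1850 kg/m³
  option P: σ_y = 395.0 MPa, ρ = 2691 kg/m³
  option W: σ_y = 1048 MPa, ρ = 7896 kg/m³
  option Z: σ_y = 172.0 MPa, ρ = 1794 kg/m³
  option V: M = 24.4×10⁻³
  option P: M = 20.0×10⁻³
  option Z: M = 17.2×10⁻³
  option W: M = 13.1×10⁻³
Highest index: option V.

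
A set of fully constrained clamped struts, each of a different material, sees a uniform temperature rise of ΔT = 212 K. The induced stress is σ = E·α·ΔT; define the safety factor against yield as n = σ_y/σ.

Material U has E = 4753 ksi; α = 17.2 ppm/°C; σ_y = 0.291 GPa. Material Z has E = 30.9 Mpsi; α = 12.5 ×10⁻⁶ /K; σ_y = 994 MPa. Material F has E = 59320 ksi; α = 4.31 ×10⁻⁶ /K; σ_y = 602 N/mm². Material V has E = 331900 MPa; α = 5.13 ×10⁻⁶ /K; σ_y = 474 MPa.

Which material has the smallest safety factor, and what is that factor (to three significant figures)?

Converting E to GPa, α to ×10⁻⁶/K, σ_y to MPa, then σ and n for each:
  material U: E = 32.77, α = 17.2, σ_y = 291.0 → σ = 119 MPa, n = 2.44
  material Z: E = 213.0, α = 12.5, σ_y = 994.0 → σ = 565 MPa, n = 1.76
  material F: E = 409.0, α = 4.31, σ_y = 602.0 → σ = 374 MPa, n = 1.61
  material V: E = 331.9, α = 5.13, σ_y = 474.0 → σ = 361 MPa, n = 1.31
Smallest n: material V with n = 1.31.

material V, n = 1.31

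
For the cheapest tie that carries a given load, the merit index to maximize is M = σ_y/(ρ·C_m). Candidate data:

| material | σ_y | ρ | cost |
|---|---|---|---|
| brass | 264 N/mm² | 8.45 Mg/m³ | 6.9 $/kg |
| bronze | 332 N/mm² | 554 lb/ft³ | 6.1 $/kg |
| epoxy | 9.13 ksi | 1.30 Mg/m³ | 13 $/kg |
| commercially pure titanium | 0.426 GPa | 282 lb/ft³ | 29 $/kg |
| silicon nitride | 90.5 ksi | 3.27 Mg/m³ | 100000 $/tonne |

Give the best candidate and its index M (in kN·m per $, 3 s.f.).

Normalizing units and computing the index:
  brass: σ_y = 264.0 MPa, ρ = 8450 kg/m³, cost = 6.900 $/kg
  bronze: σ_y = 332.0 MPa, ρ = 8874 kg/m³, cost = 6.100 $/kg
  epoxy: σ_y = 62.95 MPa, ρ = 1300 kg/m³, cost = 13.00 $/kg
  commercially pure titanium: σ_y = 426.0 MPa, ρ = 4517 kg/m³, cost = 29.00 $/kg
  silicon nitride: σ_y = 624.0 MPa, ρ = 3270 kg/m³, cost = 100.0 $/kg
  bronze: M = 6.13 kN·m per $
  brass: M = 4.53 kN·m per $
  epoxy: M = 3.72 kN·m per $
  commercially pure titanium: M = 3.25 kN·m per $
  silicon nitride: M = 1.91 kN·m per $
Bronze has the largest M.

bronze, M = 6.13 kN·m per $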